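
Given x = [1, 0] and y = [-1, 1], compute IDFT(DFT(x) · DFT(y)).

(x ⊛ y)[n] = Σ(m=0 to 1) x[m] · y[(n-m) mod 2]

Computing each output sample:
(x ⊛ y)[0] = -1
(x ⊛ y)[1] = 1

x ⊛ y = [-1, 1]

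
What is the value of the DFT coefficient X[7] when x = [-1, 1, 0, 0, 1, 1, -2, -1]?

X[7] = Σ(n=0 to 7) x[n] · ω_8^(7n) where ω_8 = e^(-2πi/8)
= (-1)·ω_8^0 + (1)·ω_8^7 + (0)·ω_8^14 + (0)·ω_8^21 + (1)·ω_8^28 + (1)·ω_8^35 + (-2)·ω_8^42 + (-1)·ω_8^49

X[7] = -2.7071+2.7071i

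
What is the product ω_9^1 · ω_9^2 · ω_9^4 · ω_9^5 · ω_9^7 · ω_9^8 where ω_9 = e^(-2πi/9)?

The primitive 9th roots of unity are ω_9^k for k coprime to 9: k ∈ {1, 2, 4, 5, 7, 8}
Their product equals the constant term of the cyclotomic polynomial Φ_9(x) up to sign.
For n ≥ 3, the product of all primitive nth roots of unity is 1. (For n=1 it is 1; for n=2 it is -1.)

1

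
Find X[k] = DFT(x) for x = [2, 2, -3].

X[k] = Σ(n=0 to 2) x[n] · ω_3^(nk)
where ω_3 = e^(-2πi/3)

Computing each X[k]:
X[0] = 1
X[1] = 2.5000-4.3301i
X[2] = 2.5000+4.3301i

X = [1, 2.5000-4.3301i, 2.5000+4.3301i]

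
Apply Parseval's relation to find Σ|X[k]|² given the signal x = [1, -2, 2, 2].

Parseval: Σ|x[n]|² = (1/N)Σ|X[k]|², so Σ|X[k]|² = N·Σ|x[n]|² = 4·13.0000

Σ|X[k]|² = N·Σ|x[n]|² = 4·13.0000 = 52.0000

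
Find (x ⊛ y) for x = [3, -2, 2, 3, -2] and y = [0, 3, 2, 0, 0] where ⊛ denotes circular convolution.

(x ⊛ y)[n] = Σ(m=0 to 4) x[m] · y[(n-m) mod 5]

Computing each output sample:
(x ⊛ y)[0] = 0
(x ⊛ y)[1] = 5
(x ⊛ y)[2] = 0
(x ⊛ y)[3] = 2
(x ⊛ y)[4] = 13

x ⊛ y = [0, 5, 0, 2, 13]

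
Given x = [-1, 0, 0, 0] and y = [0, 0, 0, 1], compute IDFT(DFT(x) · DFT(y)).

(x ⊛ y)[n] = Σ(m=0 to 3) x[m] · y[(n-m) mod 4]

Computing each output sample:
(x ⊛ y)[0] = 0
(x ⊛ y)[1] = 0
(x ⊛ y)[2] = 0
(x ⊛ y)[3] = -1

x ⊛ y = [0, 0, 0, -1]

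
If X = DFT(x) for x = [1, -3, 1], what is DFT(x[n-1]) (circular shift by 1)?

Time shift by 1: X_shifted[k] = ω_3^(1k) · X[k]
Shifted x = [1, 1, -3]

DFT(x[n-1]) = [-1, 2.0000-3.4641i, 2.0000+3.4641i]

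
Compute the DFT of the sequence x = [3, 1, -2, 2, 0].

X[k] = Σ(n=0 to 4) x[n] · ω_5^(nk)
where ω_5 = e^(-2πi/5)

Computing each X[k]:
X[0] = 4
X[1] = 3.3090+1.4001i
X[2] = 2.1910-4.3920i
X[3] = 2.1910+4.3920i
X[4] = 3.3090-1.4001i

X = [4, 3.3090+1.4001i, 2.1910-4.3920i, 2.1910+4.3920i, 3.3090-1.4001i]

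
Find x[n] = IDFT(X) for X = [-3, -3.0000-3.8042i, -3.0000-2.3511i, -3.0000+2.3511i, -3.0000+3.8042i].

x[n] = (1/5) Σ(k=0 to 4) X[k] · e^(2πikn/5)

Computing each x[n]:
x[0] = -3
x[1] = 2
x[2] = 0
x[3] = 0
x[4] = -2

x = [-3, 2, 0, 0, -2]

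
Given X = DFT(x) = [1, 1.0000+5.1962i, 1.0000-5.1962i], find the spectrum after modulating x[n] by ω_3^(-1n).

Modulation property: DFT(ω_3^(-1n)·x[n]) = X[(k-1) mod 3], so circularly shift X by 1 positions.

X[k-1] = [1.0000-5.1962i, 1, 1.0000+5.1962i]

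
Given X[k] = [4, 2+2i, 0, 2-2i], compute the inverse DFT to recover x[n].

x[n] = (1/4) Σ(k=0 to 3) X[k] · e^(2πikn/4)

Computing each x[n]:
x[0] = 2
x[1] = 0
x[2] = 0
x[3] = 2

x = [2, 0, 0, 2]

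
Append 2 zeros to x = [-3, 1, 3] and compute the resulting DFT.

Original 3-point DFT: [1, -5.0000+1.7321i, -5.0000-1.7321i]
Zero-padded 5-point DFT provides frequency interpolation.

DFT_5([x, 0, ...]) = [1, -5.1180-2.7144i, -2.8820+2.2654i, -2.8820-2.2654i, -5.1180+2.7144i]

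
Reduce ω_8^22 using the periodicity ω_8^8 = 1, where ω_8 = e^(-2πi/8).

Since ω_8^8 = 1, powers reduce modulo 8.
22 mod 8 = 6
So ω_8^22 = ω_8^6 = e^(-2πi·6/8)

ω_8^22 = ω_8^6 = 1i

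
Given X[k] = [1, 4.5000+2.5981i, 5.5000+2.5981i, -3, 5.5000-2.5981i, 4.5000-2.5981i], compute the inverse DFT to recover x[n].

x[n] = (1/6) Σ(k=0 to 5) X[k] · e^(2πikn/6)

Computing each x[n]:
x[0] = 3
x[1] = -1
x[2] = -2
x[3] = 1
x[4] = -2
x[5] = 2

x = [3, -1, -2, 1, -2, 2]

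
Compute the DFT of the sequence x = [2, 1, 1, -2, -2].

X[k] = Σ(n=0 to 4) x[n] · ω_5^(nk)
where ω_5 = e^(-2πi/5)

Computing each X[k]:
X[0] = 0
X[1] = 2.5000-4.6165i
X[2] = 2.5000+1.0898i
X[3] = 2.5000-1.0898i
X[4] = 2.5000+4.6165i

X = [0, 2.5000-4.6165i, 2.5000+1.0898i, 2.5000-1.0898i, 2.5000+4.6165i]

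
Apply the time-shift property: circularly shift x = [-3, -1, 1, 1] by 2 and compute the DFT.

Time shift by 2: X_shifted[k] = ω_4^(2k) · X[k]
Shifted x = [1, 1, -3, -1]

DFT(x[n-2]) = [-2, 4-2i, -2, 4+2i]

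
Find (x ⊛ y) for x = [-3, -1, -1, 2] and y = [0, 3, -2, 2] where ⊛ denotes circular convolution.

(x ⊛ y)[n] = Σ(m=0 to 3) x[m] · y[(n-m) mod 4]

Computing each output sample:
(x ⊛ y)[0] = 6
(x ⊛ y)[1] = -15
(x ⊛ y)[2] = 7
(x ⊛ y)[3] = -7

x ⊛ y = [6, -15, 7, -7]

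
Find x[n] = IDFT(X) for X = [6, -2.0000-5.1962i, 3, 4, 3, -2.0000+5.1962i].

x[n] = (1/6) Σ(k=0 to 5) X[k] · e^(2πikn/6)

Computing each x[n]:
x[0] = 2
x[1] = 1
x[2] = 3
x[3] = 2
x[4] = 0
x[5] = -2

x = [2, 1, 3, 2, 0, -2]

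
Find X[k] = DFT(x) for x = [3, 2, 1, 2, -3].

X[k] = Σ(n=0 to 4) x[n] · ω_5^(nk)
where ω_5 = e^(-2πi/5)

Computing each X[k]:
X[0] = 5
X[1] = 0.2639-4.1675i
X[2] = 4.7361-3.8900i
X[3] = 4.7361+3.8900i
X[4] = 0.2639+4.1675i

X = [5, 0.2639-4.1675i, 4.7361-3.8900i, 4.7361+3.8900i, 0.2639+4.1675i]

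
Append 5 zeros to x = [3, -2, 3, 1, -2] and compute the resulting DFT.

Original 5-point DFT: [3, -1.4721-1.1756i, 7.4721+1.9021i, 7.4721-1.9021i, -1.4721+1.1756i]
Zero-padded 10-point DFT provides frequency interpolation.

DFT_10([x, 0, ...]) = [3, 3.6180-1.4531i, -1.4721-1.1756i, 1.3820+6.1554i, 7.4721+1.9021i, 5, 7.4721-1.9021i, 1.3820-6.1554i, -1.4721+1.1756i, 3.6180+1.4531i]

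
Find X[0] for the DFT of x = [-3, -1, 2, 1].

X[0] = Σ(n=0 to 3) x[n] · ω_4^0 = Σ x[n]
= (-3) + (-1) + (2) + (1)

X[0] = -1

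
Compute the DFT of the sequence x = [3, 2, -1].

X[k] = Σ(n=0 to 2) x[n] · ω_3^(nk)
where ω_3 = e^(-2πi/3)

Computing each X[k]:
X[0] = 4
X[1] = 2.5000-2.5981i
X[2] = 2.5000+2.5981i

X = [4, 2.5000-2.5981i, 2.5000+2.5981i]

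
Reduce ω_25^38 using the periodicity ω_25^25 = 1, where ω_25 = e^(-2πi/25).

Since ω_25^25 = 1, powers reduce modulo 25.
38 mod 25 = 13
So ω_25^38 = ω_25^13 = e^(-2πi·13/25)

ω_25^38 = ω_25^13 = -0.9921+0.1253i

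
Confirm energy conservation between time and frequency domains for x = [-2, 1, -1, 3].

Time domain:
Σ|x[n]|² = |-2|² + |1|² + |-1|² + |3|² = 15.0000

Frequency domain:
(1/4)Σ|X[k]|² = (1/4)(|1|² + |-1+2i|² + |-7|² + |-1-2i|²) = (1/4)·60.0000 = 15.0000

Both sides agree, confirming Parseval's theorem.

Σ|x[n]|² = (1/N)Σ|X[k]|² = 15.0000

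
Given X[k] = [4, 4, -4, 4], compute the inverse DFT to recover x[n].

x[n] = (1/4) Σ(k=0 to 3) X[k] · e^(2πikn/4)

Computing each x[n]:
x[0] = 2
x[1] = 2
x[2] = -2
x[3] = 2

x = [2, 2, -2, 2]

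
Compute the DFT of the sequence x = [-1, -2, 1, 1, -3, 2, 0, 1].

X[k] = Σ(n=0 to 7) x[n] · ω_8^(nk)
where ω_8 = e^(-2πi/8)

Computing each X[k]:
X[0] = -1
X[1] = -0.8284+1.8284i
X[2] = -5+2i
X[3] = 4.8284+3.8284i
X[4] = -5
X[5] = 4.8284-3.8284i
X[6] = -5-2i
X[7] = -0.8284-1.8284i

X = [-1, -0.8284+1.8284i, -5+2i, 4.8284+3.8284i, -5, 4.8284-3.8284i, -5-2i, -0.8284-1.8284i]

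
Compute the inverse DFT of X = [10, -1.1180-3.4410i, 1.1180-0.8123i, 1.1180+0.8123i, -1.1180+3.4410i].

x[n] = (1/5) Σ(k=0 to 4) X[k] · e^(2πikn/5)

Computing each x[n]:
x[0] = 2
x[1] = 3
x[2] = 3
x[3] = 2
x[4] = 0

x = [2, 3, 3, 2, 0]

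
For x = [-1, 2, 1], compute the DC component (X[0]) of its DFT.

X[0] = Σ(n=0 to 2) x[n] · ω_3^0 = Σ x[n]
= (-1) + (2) + (1)

X[0] = 2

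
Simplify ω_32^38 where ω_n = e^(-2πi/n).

Since ω_32^32 = 1, powers reduce modulo 32.
38 mod 32 = 6
So ω_32^38 = ω_32^6 = e^(-2πi·6/32)

ω_32^38 = ω_32^6 = 0.3827-0.9239i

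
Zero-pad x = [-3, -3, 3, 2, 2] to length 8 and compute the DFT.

Original 5-point DFT: [1, -7.3541+4.1675i, -0.6459+3.8900i, -0.6459-3.8900i, -7.3541-4.1675i]
Zero-padded 8-point DFT provides frequency interpolation.

DFT_8([x, 0, ...]) = [1, -8.5355-2.2929i, -4+5i, -1.4645+3.7071i, 3, -1.4645-3.7071i, -4-5i, -8.5355+2.2929i]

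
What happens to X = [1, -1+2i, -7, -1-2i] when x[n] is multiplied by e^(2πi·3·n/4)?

Modulation property: DFT(ω_4^(-3n)·x[n]) = X[(k-3) mod 4], so circularly shift X by 3 positions.

X[k-3] = [-1+2i, -7, -1-2i, 1]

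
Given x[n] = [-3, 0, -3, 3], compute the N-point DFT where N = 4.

X[k] = Σ(n=0 to 3) x[n] · ω_4^(nk)
where ω_4 = e^(-2πi/4)

Computing each X[k]:
X[0] = -3
X[1] = 3i
X[2] = -9
X[3] = -3i

X = [-3, 3i, -9, -3i]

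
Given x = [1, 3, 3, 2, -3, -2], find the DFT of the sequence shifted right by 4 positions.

Time shift by 4: X_shifted[k] = ω_6^(4k) · X[k]
Shifted x = [3, 2, -3, -2, 1, 3]

DFT(x[n-4]) = [4, 8.5000+4.3301i, -0.5000-2.5981i, -2, -0.5000+2.5981i, 8.5000-4.3301i]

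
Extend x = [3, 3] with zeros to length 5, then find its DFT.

Original 2-point DFT: [6, 0]
Zero-padded 5-point DFT provides frequency interpolation.

DFT_5([x, 0, ...]) = [6, 3.9271-2.8532i, 0.5729-1.7634i, 0.5729+1.7634i, 3.9271+2.8532i]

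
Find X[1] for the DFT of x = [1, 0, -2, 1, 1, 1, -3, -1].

X[1] = Σ(n=0 to 7) x[n] · ω_8^(1n) where ω_8 = e^(-2πi/8)
= (1)·ω_8^0 + (0)·ω_8^1 + (-2)·ω_8^2 + (1)·ω_8^3 + (1)·ω_8^4 + (1)·ω_8^5 + (-3)·ω_8^6 + (-1)·ω_8^7

X[1] = -2.1213-1.7071i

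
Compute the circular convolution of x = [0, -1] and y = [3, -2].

(x ⊛ y)[n] = Σ(m=0 to 1) x[m] · y[(n-m) mod 2]

Computing each output sample:
(x ⊛ y)[0] = 2
(x ⊛ y)[1] = -3

x ⊛ y = [2, -3]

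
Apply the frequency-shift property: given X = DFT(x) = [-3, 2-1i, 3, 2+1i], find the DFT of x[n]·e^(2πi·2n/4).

Modulation property: DFT(ω_4^(-2n)·x[n]) = X[(k-2) mod 4], so circularly shift X by 2 positions.

X[k-2] = [3, 2+1i, -3, 2-1i]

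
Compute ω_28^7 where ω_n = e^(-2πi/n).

ω_28^7 = e^(-2πi·7/28)
= cos(-2π·7/28) + i·sin(-2π·7/28)
= cos(-14π/28) + i·sin(-14π/28)

ω_28^7 = cos(-14π/28) + i·sin(-14π/28) = -1i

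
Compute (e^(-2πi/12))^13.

Since ω_12^12 = 1, powers reduce modulo 12.
13 mod 12 = 1
So ω_12^13 = ω_12^1 = e^(-2πi·1/12)

ω_12^13 = ω_12^1 = 0.8660-0.5000i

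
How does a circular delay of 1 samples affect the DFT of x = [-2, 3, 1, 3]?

Time shift by 1: X_shifted[k] = ω_4^(1k) · X[k]
Shifted x = [3, -2, 3, 1]

DFT(x[n-1]) = [5, 3i, 7, -3i]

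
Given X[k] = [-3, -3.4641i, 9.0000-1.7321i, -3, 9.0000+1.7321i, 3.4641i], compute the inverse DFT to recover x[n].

x[n] = (1/6) Σ(k=0 to 5) X[k] · e^(2πikn/6)

Computing each x[n]:
x[0] = 2
x[1] = 0
x[2] = -2
x[3] = 3
x[4] = -3
x[5] = -3

x = [2, 0, -2, 3, -3, -3]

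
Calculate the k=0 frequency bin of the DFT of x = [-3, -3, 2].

X[0] = Σ(n=0 to 2) x[n] · ω_3^0 = Σ x[n]
= (-3) + (-3) + (2)

X[0] = -4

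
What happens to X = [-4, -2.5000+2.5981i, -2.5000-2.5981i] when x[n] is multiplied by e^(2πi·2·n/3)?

Modulation property: DFT(ω_3^(-2n)·x[n]) = X[(k-2) mod 3], so circularly shift X by 2 positions.

X[k-2] = [-2.5000+2.5981i, -2.5000-2.5981i, -4]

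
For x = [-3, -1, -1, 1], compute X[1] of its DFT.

X[1] = Σ(n=0 to 3) x[n] · ω_4^(1n) where ω_4 = e^(-2πi/4)
= (-3)·ω_4^0 + (-1)·ω_4^1 + (-1)·ω_4^2 + (1)·ω_4^3

X[1] = -2+2i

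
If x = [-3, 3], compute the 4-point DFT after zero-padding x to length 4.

Original 2-point DFT: [0, -6]
Zero-padded 4-point DFT provides frequency interpolation.

DFT_4([x, 0, ...]) = [0, -3-3i, -6, -3+3i]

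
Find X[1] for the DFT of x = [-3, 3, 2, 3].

X[1] = Σ(n=0 to 3) x[n] · ω_4^(1n) where ω_4 = e^(-2πi/4)
= (-3)·ω_4^0 + (3)·ω_4^1 + (2)·ω_4^2 + (3)·ω_4^3

X[1] = -5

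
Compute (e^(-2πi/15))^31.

Since ω_15^15 = 1, powers reduce modulo 15.
31 mod 15 = 1
So ω_15^31 = ω_15^1 = e^(-2πi·1/15)

ω_15^31 = ω_15^1 = 0.9135-0.4067i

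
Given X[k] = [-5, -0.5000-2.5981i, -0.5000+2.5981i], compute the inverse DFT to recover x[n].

x[n] = (1/3) Σ(k=0 to 2) X[k] · e^(2πikn/3)

Computing each x[n]:
x[0] = -2
x[1] = 0
x[2] = -3

x = [-2, 0, -3]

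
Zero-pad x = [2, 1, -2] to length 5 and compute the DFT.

Original 3-point DFT: [1, 2.5000-2.5981i, 2.5000+2.5981i]
Zero-padded 5-point DFT provides frequency interpolation.

DFT_5([x, 0, ...]) = [1, 3.9271+0.2245i, 0.5729-2.4899i, 0.5729+2.4899i, 3.9271-0.2245i]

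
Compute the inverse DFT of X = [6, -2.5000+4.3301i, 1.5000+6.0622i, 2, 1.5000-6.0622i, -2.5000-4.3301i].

x[n] = (1/6) Σ(k=0 to 5) X[k] · e^(2πikn/6)

Computing each x[n]:
x[0] = 1
x[1] = -3
x[2] = 2
x[3] = 2
x[4] = 1
x[5] = 3

x = [1, -3, 2, 2, 1, 3]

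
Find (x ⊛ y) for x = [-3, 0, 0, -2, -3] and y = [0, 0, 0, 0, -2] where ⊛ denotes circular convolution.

(x ⊛ y)[n] = Σ(m=0 to 4) x[m] · y[(n-m) mod 5]

Computing each output sample:
(x ⊛ y)[0] = 0
(x ⊛ y)[1] = 0
(x ⊛ y)[2] = 4
(x ⊛ y)[3] = 6
(x ⊛ y)[4] = 6

x ⊛ y = [0, 0, 4, 6, 6]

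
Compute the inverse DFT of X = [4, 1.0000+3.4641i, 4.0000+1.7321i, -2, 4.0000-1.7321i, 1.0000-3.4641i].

x[n] = (1/6) Σ(k=0 to 5) X[k] · e^(2πikn/6)

Computing each x[n]:
x[0] = 2
x[1] = -1
x[2] = -1
x[3] = 2
x[4] = 0
x[5] = 2

x = [2, -1, -1, 2, 0, 2]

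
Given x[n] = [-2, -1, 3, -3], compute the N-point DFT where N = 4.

X[k] = Σ(n=0 to 3) x[n] · ω_4^(nk)
where ω_4 = e^(-2πi/4)

Computing each X[k]:
X[0] = -3
X[1] = -5-2i
X[2] = 5
X[3] = -5+2i

X = [-3, -5-2i, 5, -5+2i]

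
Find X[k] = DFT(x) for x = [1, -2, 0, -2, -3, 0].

X[k] = Σ(n=0 to 5) x[n] · ω_6^(nk)
where ω_6 = e^(-2πi/6)

Computing each X[k]:
X[0] = -6
X[1] = 3.5000-0.8660i
X[2] = 1.5000+4.3301i
X[3] = 2
X[4] = 1.5000-4.3301i
X[5] = 3.5000+0.8660i

X = [-6, 3.5000-0.8660i, 1.5000+4.3301i, 2, 1.5000-4.3301i, 3.5000+0.8660i]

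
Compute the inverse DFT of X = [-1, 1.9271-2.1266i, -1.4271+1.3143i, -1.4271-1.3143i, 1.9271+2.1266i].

x[n] = (1/5) Σ(k=0 to 4) X[k] · e^(2πikn/5)

Computing each x[n]:
x[0] = 0
x[1] = 1
x[2] = 0
x[3] = -2
x[4] = 0

x = [0, 1, 0, -2, 0]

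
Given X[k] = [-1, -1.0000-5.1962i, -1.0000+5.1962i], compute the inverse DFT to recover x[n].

x[n] = (1/3) Σ(k=0 to 2) X[k] · e^(2πikn/3)

Computing each x[n]:
x[0] = -1
x[1] = 3
x[2] = -3

x = [-1, 3, -3]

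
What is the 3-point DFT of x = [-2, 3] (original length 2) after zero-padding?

Original 2-point DFT: [1, -5]
Zero-padded 3-point DFT provides frequency interpolation.

DFT_3([x, 0, ...]) = [1, -3.5000-2.5981i, -3.5000+2.5981i]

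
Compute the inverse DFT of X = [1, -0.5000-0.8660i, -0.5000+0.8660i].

x[n] = (1/3) Σ(k=0 to 2) X[k] · e^(2πikn/3)

Computing each x[n]:
x[0] = 0
x[1] = 1
x[2] = 0

x = [0, 1, 0]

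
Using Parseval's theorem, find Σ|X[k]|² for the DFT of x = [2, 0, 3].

Parseval: Σ|x[n]|² = (1/N)Σ|X[k]|², so Σ|X[k]|² = N·Σ|x[n]|² = 3·13.0000

Σ|X[k]|² = N·Σ|x[n]|² = 3·13.0000 = 39.0000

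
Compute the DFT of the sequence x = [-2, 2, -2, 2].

X[k] = Σ(n=0 to 3) x[n] · ω_4^(nk)
where ω_4 = e^(-2πi/4)

Computing each X[k]:
X[0] = 0
X[1] = 0
X[2] = -8
X[3] = 0

X = [0, 0, -8, 0]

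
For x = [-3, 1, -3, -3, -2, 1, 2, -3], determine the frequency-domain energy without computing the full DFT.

Parseval: Σ|x[n]|² = (1/N)Σ|X[k]|², so Σ|X[k]|² = N·Σ|x[n]|² = 8·46.0000

Σ|X[k]|² = N·Σ|x[n]|² = 8·46.0000 = 368.0000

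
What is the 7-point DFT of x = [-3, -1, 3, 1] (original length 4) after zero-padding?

Original 4-point DFT: [0, -6+2i, 0, -6-2i]
Zero-padded 7-point DFT provides frequency interpolation.

DFT_7([x, 0, ...]) = [0, -5.1920-2.5768i, -4.8569+3.0584i, -0.4511+1.8045i, -0.4511-1.8045i, -4.8569-3.0584i, -5.1920+2.5768i]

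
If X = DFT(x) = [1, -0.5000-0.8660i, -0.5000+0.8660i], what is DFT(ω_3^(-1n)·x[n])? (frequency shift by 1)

Modulation property: DFT(ω_3^(-1n)·x[n]) = X[(k-1) mod 3], so circularly shift X by 1 positions.

X[k-1] = [-0.5000+0.8660i, 1, -0.5000-0.8660i]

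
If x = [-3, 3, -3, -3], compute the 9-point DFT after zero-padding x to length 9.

Original 4-point DFT: [-6, -6i, -6, 6i]
Zero-padded 9-point DFT provides frequency interpolation.

DFT_9([x, 0, ...]) = [-6, 0.2772+3.6241i, 1.8400-4.5264i, -6.0000-5.1962i, -6.6172-0.3563i, -6.6172+0.3563i, -6.0000+5.1962i, 1.8400+4.5264i, 0.2772-3.6241i]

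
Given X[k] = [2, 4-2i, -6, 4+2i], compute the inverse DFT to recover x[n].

x[n] = (1/4) Σ(k=0 to 3) X[k] · e^(2πikn/4)

Computing each x[n]:
x[0] = 1
x[1] = 3
x[2] = -3
x[3] = 1

x = [1, 3, -3, 1]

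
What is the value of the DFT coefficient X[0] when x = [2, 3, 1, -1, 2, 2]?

X[0] = Σ(n=0 to 5) x[n] · ω_6^0 = Σ x[n]
= (2) + (3) + (1) + (-1) + (2) + (2)

X[0] = 9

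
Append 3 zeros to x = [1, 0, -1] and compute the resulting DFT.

Original 3-point DFT: [0, 1.5000-0.8660i, 1.5000+0.8660i]
Zero-padded 6-point DFT provides frequency interpolation.

DFT_6([x, 0, ...]) = [0, 1.5000+0.8660i, 1.5000-0.8660i, 0, 1.5000+0.8660i, 1.5000-0.8660i]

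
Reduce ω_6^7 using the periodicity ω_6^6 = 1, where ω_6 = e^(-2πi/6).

Since ω_6^6 = 1, powers reduce modulo 6.
7 mod 6 = 1
So ω_6^7 = ω_6^1 = e^(-2πi·1/6)

ω_6^7 = ω_6^1 = 0.5000-0.8660i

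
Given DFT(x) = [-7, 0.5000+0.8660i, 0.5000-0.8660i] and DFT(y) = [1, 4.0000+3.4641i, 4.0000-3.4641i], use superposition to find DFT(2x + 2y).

By linearity: DFT(2x + 2y) = 2·DFT(x) + 2·DFT(y)
= 2·[-7, 0.5000+0.8660i, 0.5000-0.8660i] + 2·[1, 4.0000+3.4641i, 4.0000-3.4641i]

Computing element-wise:
Z[0] = 2·(-7) + 2·(1) = -12
Z[1] = 2·(0.5000+0.8660i) + 2·(4.0000+3.4641i) = 9.0000+8.6602i
Z[2] = 2·(0.5000-0.8660i) + 2·(4.0000-3.4641i) = 9.0000-8.6602i

DFT(2x + 2y) = 2·X + 2·Y = [-12, 9.0000+8.6602i, 9.0000-8.6602i]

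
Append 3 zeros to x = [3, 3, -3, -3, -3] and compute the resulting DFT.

Original 5-point DFT: [-3, 7.8541-5.7063i, 1.1459-3.5267i, 1.1459+3.5267i, 7.8541+5.7063i]
Zero-padded 8-point DFT provides frequency interpolation.

DFT_8([x, 0, ...]) = [-3, 10.2426+3.0000i, 3-6i, 1.7574-3.0000i, -3, 1.7574+3.0000i, 3+6i, 10.2426-3.0000i]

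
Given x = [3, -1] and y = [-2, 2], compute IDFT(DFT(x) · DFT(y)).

(x ⊛ y)[n] = Σ(m=0 to 1) x[m] · y[(n-m) mod 2]

Computing each output sample:
(x ⊛ y)[0] = -8
(x ⊛ y)[1] = 8

x ⊛ y = [-8, 8]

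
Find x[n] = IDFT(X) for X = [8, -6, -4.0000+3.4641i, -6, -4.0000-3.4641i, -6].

x[n] = (1/6) Σ(k=0 to 5) X[k] · e^(2πikn/6)

Computing each x[n]:
x[0] = -3
x[1] = 1
x[2] = 3
x[3] = 3
x[4] = 1
x[5] = 3

x = [-3, 1, 3, 3, 1, 3]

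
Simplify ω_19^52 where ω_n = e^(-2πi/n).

Since ω_19^19 = 1, powers reduce modulo 19.
52 mod 19 = 14
So ω_19^52 = ω_19^14 = e^(-2πi·14/19)

ω_19^52 = ω_19^14 = -0.0826+0.9966i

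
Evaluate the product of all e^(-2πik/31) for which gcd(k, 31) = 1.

The primitive 31st roots of unity are ω_31^k for k coprime to 31: k ∈ {1, 2, 3, 4, 5, 6, 7, 8, 9, 10, 11, 12, 13, 14, 15, 16, 17, 18, 19, 20, 21, 22, 23, 24, 25, 26, 27, 28, 29, 30}
Their product equals the constant term of the cyclotomic polynomial Φ_31(x) up to sign.
For n ≥ 3, the product of all primitive nth roots of unity is 1. (For n=1 it is 1; for n=2 it is -1.)

1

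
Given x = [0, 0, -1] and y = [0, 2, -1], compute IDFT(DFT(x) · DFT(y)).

(x ⊛ y)[n] = Σ(m=0 to 2) x[m] · y[(n-m) mod 3]

Computing each output sample:
(x ⊛ y)[0] = -2
(x ⊛ y)[1] = 1
(x ⊛ y)[2] = 0

x ⊛ y = [-2, 1, 0]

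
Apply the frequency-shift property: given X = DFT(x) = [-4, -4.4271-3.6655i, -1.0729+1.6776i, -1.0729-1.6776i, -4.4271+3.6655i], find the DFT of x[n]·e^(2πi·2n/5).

Modulation property: DFT(ω_5^(-2n)·x[n]) = X[(k-2) mod 5], so circularly shift X by 2 positions.

X[k-2] = [-1.0729-1.6776i, -4.4271+3.6655i, -4, -4.4271-3.6655i, -1.0729+1.6776i]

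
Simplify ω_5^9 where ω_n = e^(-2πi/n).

Since ω_5^5 = 1, powers reduce modulo 5.
9 mod 5 = 4
So ω_5^9 = ω_5^4 = e^(-2πi·4/5)

ω_5^9 = ω_5^4 = 0.3090+0.9511i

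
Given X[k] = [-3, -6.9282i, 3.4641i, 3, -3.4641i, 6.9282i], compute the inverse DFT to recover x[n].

x[n] = (1/6) Σ(k=0 to 5) X[k] · e^(2πikn/6)

Computing each x[n]:
x[0] = 0
x[1] = 0
x[2] = 3
x[3] = -1
x[4] = -3
x[5] = -2

x = [0, 0, 3, -1, -3, -2]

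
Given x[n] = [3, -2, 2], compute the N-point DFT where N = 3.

X[k] = Σ(n=0 to 2) x[n] · ω_3^(nk)
where ω_3 = e^(-2πi/3)

Computing each X[k]:
X[0] = 3
X[1] = 3.0000+3.4641i
X[2] = 3.0000-3.4641i

X = [3, 3.0000+3.4641i, 3.0000-3.4641i]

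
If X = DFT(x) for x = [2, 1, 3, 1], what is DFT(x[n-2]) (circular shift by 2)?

Time shift by 2: X_shifted[k] = ω_4^(2k) · X[k]
Shifted x = [3, 1, 2, 1]

DFT(x[n-2]) = [7, 1, 3, 1]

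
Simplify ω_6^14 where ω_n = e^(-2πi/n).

Since ω_6^6 = 1, powers reduce modulo 6.
14 mod 6 = 2
So ω_6^14 = ω_6^2 = e^(-2πi·2/6)

ω_6^14 = ω_6^2 = -0.5000-0.8660i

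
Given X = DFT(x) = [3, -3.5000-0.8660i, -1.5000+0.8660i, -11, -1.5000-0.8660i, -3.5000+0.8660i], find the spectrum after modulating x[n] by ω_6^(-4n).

Modulation property: DFT(ω_6^(-4n)·x[n]) = X[(k-4) mod 6], so circularly shift X by 4 positions.

X[k-4] = [-1.5000+0.8660i, -11, -1.5000-0.8660i, -3.5000+0.8660i, 3, -3.5000-0.8660i]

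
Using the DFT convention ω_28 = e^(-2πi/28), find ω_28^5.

ω_28^5 = e^(-2πi·5/28)
= cos(-2π·5/28) + i·sin(-2π·5/28)
= cos(-10π/28) + i·sin(-10π/28)

ω_28^5 = cos(-10π/28) + i·sin(-10π/28) = 0.4339-0.9010i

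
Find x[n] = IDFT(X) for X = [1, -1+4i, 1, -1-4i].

x[n] = (1/4) Σ(k=0 to 3) X[k] · e^(2πikn/4)

Computing each x[n]:
x[0] = 0
x[1] = -2
x[2] = 1
x[3] = 2

x = [0, -2, 1, 2]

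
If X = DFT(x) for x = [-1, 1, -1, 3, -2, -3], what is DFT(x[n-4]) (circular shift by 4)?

Time shift by 4: X_shifted[k] = ω_6^(4k) · X[k]
Shifted x = [-1, 3, -2, -3, -1, 1]

DFT(x[n-4]) = [-3, 5.5000-0.8660i, -4.5000-2.5981i, -5, -4.5000+2.5981i, 5.5000+0.8660i]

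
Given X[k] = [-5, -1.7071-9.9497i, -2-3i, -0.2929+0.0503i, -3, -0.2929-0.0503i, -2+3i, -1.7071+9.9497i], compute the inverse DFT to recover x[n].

x[n] = (1/8) Σ(k=0 to 7) X[k] · e^(2πikn/8)

Computing each x[n]:
x[0] = -2
x[1] = 2
x[2] = 2
x[3] = 1
x[4] = -1
x[5] = -1
x[6] = -3
x[7] = -3

x = [-2, 2, 2, 1, -1, -1, -3, -3]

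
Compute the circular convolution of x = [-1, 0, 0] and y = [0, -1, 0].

(x ⊛ y)[n] = Σ(m=0 to 2) x[m] · y[(n-m) mod 3]

Computing each output sample:
(x ⊛ y)[0] = 0
(x ⊛ y)[1] = 1
(x ⊛ y)[2] = 0

x ⊛ y = [0, 1, 0]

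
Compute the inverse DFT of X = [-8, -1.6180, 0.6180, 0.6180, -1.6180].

x[n] = (1/5) Σ(k=0 to 4) X[k] · e^(2πikn/5)

Computing each x[n]:
x[0] = -2
x[1] = -2
x[2] = -1
x[3] = -1
x[4] = -2

x = [-2, -2, -1, -1, -2]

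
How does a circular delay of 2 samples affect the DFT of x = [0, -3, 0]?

Time shift by 2: X_shifted[k] = ω_3^(2k) · X[k]
Shifted x = [-3, 0, 0]

DFT(x[n-2]) = [-3, -3, -3]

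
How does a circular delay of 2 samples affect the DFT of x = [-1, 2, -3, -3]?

Time shift by 2: X_shifted[k] = ω_4^(2k) · X[k]
Shifted x = [-3, -3, -1, 2]

DFT(x[n-2]) = [-5, -2+5i, -3, -2-5i]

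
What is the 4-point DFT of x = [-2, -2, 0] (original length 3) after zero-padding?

Original 3-point DFT: [-4, -1.0000+1.7321i, -1.0000-1.7321i]
Zero-padded 4-point DFT provides frequency interpolation.

DFT_4([x, 0, ...]) = [-4, -2+2i, 0, -2-2i]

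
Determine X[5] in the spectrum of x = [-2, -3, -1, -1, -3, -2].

X[5] = Σ(n=0 to 5) x[n] · ω_6^(5n) where ω_6 = e^(-2πi/6)
= (-2)·ω_6^0 + (-3)·ω_6^5 + (-1)·ω_6^10 + (-1)·ω_6^15 + (-3)·ω_6^20 + (-2)·ω_6^25

X[5] = -1.5000+0.8660i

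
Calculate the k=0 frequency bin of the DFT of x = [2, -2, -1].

X[0] = Σ(n=0 to 2) x[n] · ω_3^0 = Σ x[n]
= (2) + (-2) + (-1)

X[0] = -1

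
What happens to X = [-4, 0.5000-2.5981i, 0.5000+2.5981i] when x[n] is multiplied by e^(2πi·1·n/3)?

Modulation property: DFT(ω_3^(-1n)·x[n]) = X[(k-1) mod 3], so circularly shift X by 1 positions.

X[k-1] = [0.5000+2.5981i, -4, 0.5000-2.5981i]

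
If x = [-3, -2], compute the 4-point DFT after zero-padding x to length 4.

Original 2-point DFT: [-5, -1]
Zero-padded 4-point DFT provides frequency interpolation.

DFT_4([x, 0, ...]) = [-5, -3+2i, -1, -3-2i]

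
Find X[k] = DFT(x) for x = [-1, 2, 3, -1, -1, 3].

X[k] = Σ(n=0 to 5) x[n] · ω_6^(nk)
where ω_6 = e^(-2πi/6)

Computing each X[k]:
X[0] = 5
X[1] = 1.5000-2.5981i
X[2] = -5.5000+4.3301i
X[3] = -3
X[4] = -5.5000-4.3301i
X[5] = 1.5000+2.5981i

X = [5, 1.5000-2.5981i, -5.5000+4.3301i, -3, -5.5000-4.3301i, 1.5000+2.5981i]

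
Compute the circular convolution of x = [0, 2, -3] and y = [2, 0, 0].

(x ⊛ y)[n] = Σ(m=0 to 2) x[m] · y[(n-m) mod 3]

Computing each output sample:
(x ⊛ y)[0] = 0
(x ⊛ y)[1] = 4
(x ⊛ y)[2] = -6

x ⊛ y = [0, 4, -6]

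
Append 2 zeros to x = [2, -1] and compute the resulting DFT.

Original 2-point DFT: [1, 3]
Zero-padded 4-point DFT provides frequency interpolation.

DFT_4([x, 0, ...]) = [1, 2+1i, 3, 2-1i]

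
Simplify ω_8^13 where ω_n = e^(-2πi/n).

Since ω_8^8 = 1, powers reduce modulo 8.
13 mod 8 = 5
So ω_8^13 = ω_8^5 = e^(-2πi·5/8)

ω_8^13 = ω_8^5 = -0.7071+0.7071i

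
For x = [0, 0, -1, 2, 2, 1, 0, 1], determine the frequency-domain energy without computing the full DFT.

Parseval: Σ|x[n]|² = (1/N)Σ|X[k]|², so Σ|X[k]|² = N·Σ|x[n]|² = 8·11.0000

Σ|X[k]|² = N·Σ|x[n]|² = 8·11.0000 = 88.0000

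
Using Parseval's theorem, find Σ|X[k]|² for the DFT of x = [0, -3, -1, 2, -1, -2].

Parseval: Σ|x[n]|² = (1/N)Σ|X[k]|², so Σ|X[k]|² = N·Σ|x[n]|² = 6·19.0000

Σ|X[k]|² = N·Σ|x[n]|² = 6·19.0000 = 114.0000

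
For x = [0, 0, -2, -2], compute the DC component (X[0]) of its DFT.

X[0] = Σ(n=0 to 3) x[n] · ω_4^0 = Σ x[n]
= (0) + (0) + (-2) + (-2)

X[0] = -4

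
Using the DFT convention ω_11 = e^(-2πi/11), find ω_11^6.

ω_11^6 = e^(-2πi·6/11)
= cos(-2π·6/11) + i·sin(-2π·6/11)
= cos(-12π/11) + i·sin(-12π/11)

ω_11^6 = cos(-12π/11) + i·sin(-12π/11) = -0.9595+0.2817i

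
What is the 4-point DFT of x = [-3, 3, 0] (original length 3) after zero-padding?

Original 3-point DFT: [0, -4.5000-2.5981i, -4.5000+2.5981i]
Zero-padded 4-point DFT provides frequency interpolation.

DFT_4([x, 0, ...]) = [0, -3-3i, -6, -3+3i]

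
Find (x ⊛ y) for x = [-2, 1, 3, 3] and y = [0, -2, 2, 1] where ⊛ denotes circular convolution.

(x ⊛ y)[n] = Σ(m=0 to 3) x[m] · y[(n-m) mod 4]

Computing each output sample:
(x ⊛ y)[0] = 1
(x ⊛ y)[1] = 13
(x ⊛ y)[2] = -3
(x ⊛ y)[3] = -6

x ⊛ y = [1, 13, -3, -6]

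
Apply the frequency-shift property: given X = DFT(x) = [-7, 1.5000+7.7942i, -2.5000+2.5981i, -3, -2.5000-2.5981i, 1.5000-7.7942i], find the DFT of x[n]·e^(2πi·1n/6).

Modulation property: DFT(ω_6^(-1n)·x[n]) = X[(k-1) mod 6], so circularly shift X by 1 positions.

X[k-1] = [1.5000-7.7942i, -7, 1.5000+7.7942i, -2.5000+2.5981i, -3, -2.5000-2.5981i]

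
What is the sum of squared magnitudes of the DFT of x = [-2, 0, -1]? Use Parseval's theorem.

Parseval: Σ|x[n]|² = (1/N)Σ|X[k]|², so Σ|X[k]|² = N·Σ|x[n]|² = 3·5.0000

Σ|X[k]|² = N·Σ|x[n]|² = 3·5.0000 = 15.0000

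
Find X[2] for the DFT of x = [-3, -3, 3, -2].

X[2] = Σ(n=0 to 3) x[n] · ω_4^(2n) where ω_4 = e^(-2πi/4)
= (-3)·ω_4^0 + (-3)·ω_4^2 + (3)·ω_4^4 + (-2)·ω_4^6

X[2] = 5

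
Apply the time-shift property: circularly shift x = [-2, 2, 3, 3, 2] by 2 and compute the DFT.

Time shift by 2: X_shifted[k] = ω_5^(2k) · X[k]
Shifted x = [3, 2, -2, 2, 3]

DFT(x[n-2]) = [8, 4.5451+3.3022i, -1.0451-3.2164i, -1.0451+3.2164i, 4.5451-3.3022i]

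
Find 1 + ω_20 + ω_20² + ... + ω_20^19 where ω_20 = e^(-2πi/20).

Sum of all nth roots of unity equals 0 for n > 1 (geometric series with r ≠ 1).

0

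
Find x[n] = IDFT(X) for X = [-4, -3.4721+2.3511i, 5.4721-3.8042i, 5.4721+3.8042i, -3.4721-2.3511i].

x[n] = (1/5) Σ(k=0 to 4) X[k] · e^(2πikn/5)

Computing each x[n]:
x[0] = 0
x[1] = -3
x[2] = -1
x[3] = 3
x[4] = -3

x = [0, -3, -1, 3, -3]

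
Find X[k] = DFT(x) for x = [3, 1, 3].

X[k] = Σ(n=0 to 2) x[n] · ω_3^(nk)
where ω_3 = e^(-2πi/3)

Computing each X[k]:
X[0] = 7
X[1] = 1.0000+1.7321i
X[2] = 1.0000-1.7321i

X = [7, 1.0000+1.7321i, 1.0000-1.7321i]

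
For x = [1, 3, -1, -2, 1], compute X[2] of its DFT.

X[2] = Σ(n=0 to 4) x[n] · ω_5^(2n) where ω_5 = e^(-2πi/5)
= (1)·ω_5^0 + (3)·ω_5^2 + (-1)·ω_5^4 + (-2)·ω_5^6 + (1)·ω_5^8

X[2] = -3.1631-0.2245i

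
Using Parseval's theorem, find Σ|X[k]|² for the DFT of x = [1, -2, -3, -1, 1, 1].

Parseval: Σ|x[n]|² = (1/N)Σ|X[k]|², so Σ|X[k]|² = N·Σ|x[n]|² = 6·17.0000

Σ|X[k]|² = N·Σ|x[n]|² = 6·17.0000 = 102.0000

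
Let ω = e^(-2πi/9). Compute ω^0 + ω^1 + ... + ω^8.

Sum of all nth roots of unity equals 0 for n > 1 (geometric series with r ≠ 1).

0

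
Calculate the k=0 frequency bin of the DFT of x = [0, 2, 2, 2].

X[0] = Σ(n=0 to 3) x[n] · ω_4^0 = Σ x[n]
= (0) + (2) + (2) + (2)

X[0] = 6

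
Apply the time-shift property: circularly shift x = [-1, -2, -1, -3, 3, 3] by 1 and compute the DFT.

Time shift by 1: X_shifted[k] = ω_6^(1k) · X[k]
Shifted x = [3, -1, -2, -1, -3, 3]

DFT(x[n-1]) = [-1, 7.5000+2.5981i, 3.5000+4.3301i, -3, 3.5000-4.3301i, 7.5000-2.5981i]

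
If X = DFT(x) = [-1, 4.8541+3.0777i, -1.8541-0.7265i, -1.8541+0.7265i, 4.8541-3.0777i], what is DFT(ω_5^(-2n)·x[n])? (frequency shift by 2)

Modulation property: DFT(ω_5^(-2n)·x[n]) = X[(k-2) mod 5], so circularly shift X by 2 positions.

X[k-2] = [-1.8541+0.7265i, 4.8541-3.0777i, -1, 4.8541+3.0777i, -1.8541-0.7265i]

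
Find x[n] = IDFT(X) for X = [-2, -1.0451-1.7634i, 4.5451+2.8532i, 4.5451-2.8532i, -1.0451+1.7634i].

x[n] = (1/5) Σ(k=0 to 4) X[k] · e^(2πikn/5)

Computing each x[n]:
x[0] = 1
x[1] = -2
x[2] = 2
x[3] = -1
x[4] = -2

x = [1, -2, 2, -1, -2]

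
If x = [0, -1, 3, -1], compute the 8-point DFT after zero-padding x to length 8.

Original 4-point DFT: [1, -3, 5, -3]
Zero-padded 8-point DFT provides frequency interpolation.

DFT_8([x, 0, ...]) = [1, -1.5858i, -3, 4.4142i, 5, -4.4142i, -3, 1.5858i]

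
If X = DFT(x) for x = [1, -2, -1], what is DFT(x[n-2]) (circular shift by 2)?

Time shift by 2: X_shifted[k] = ω_3^(2k) · X[k]
Shifted x = [-2, -1, 1]

DFT(x[n-2]) = [-2, -2.0000+1.7321i, -2.0000-1.7321i]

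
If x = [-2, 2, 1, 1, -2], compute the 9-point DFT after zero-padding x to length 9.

Original 5-point DFT: [0, -3.6180-3.8042i, -1.3820-2.3511i, -1.3820+2.3511i, -3.6180+3.8042i]
Zero-padded 9-point DFT provides frequency interpolation.

DFT_9([x, 0, ...]) = [0, 1.0851-2.4524i, -4.6245-2.7312i, -1.5000+0.8660i, -3.9606-2.8769i, -3.9606+2.8769i, -1.5000-0.8660i, -4.6245+2.7312i, 1.0851+2.4524i]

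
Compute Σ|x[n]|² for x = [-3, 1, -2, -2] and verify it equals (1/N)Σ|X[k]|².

Time domain:
Σ|x[n]|² = |-3|² + |1|² + |-2|² + |-2|² = 18.0000

Frequency domain:
(1/4)Σ|X[k]|² = (1/4)(|-6|² + |-1-3i|² + |-4|² + |-1+3i|²) = (1/4)·72.0000 = 18.0000

Both sides agree, confirming Parseval's theorem.

Σ|x[n]|² = (1/N)Σ|X[k]|² = 18.0000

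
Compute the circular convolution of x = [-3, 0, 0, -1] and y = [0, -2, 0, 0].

(x ⊛ y)[n] = Σ(m=0 to 3) x[m] · y[(n-m) mod 4]

Computing each output sample:
(x ⊛ y)[0] = 2
(x ⊛ y)[1] = 6
(x ⊛ y)[2] = 0
(x ⊛ y)[3] = 0

x ⊛ y = [2, 6, 0, 0]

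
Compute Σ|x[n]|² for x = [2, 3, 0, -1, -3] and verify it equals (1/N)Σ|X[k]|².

Time domain:
Σ|x[n]|² = |2|² + |3|² + |0|² + |-1|² + |-3|² = 23.0000

Frequency domain:
(1/5)Σ|X[k]|² = (1/5)(|1|² + |2.8090-6.2941i|² + |1.6910-2.5757i|² + |1.6910+2.5757i|² + |2.8090+6.2941i|²) = (1/5)·115.0000 = 23.0000

Both sides agree, confirming Parseval's theorem.

Σ|x[n]|² = (1/N)Σ|X[k]|² = 23.0000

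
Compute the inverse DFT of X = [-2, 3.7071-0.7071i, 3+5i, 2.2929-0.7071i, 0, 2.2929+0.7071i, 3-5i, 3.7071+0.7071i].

x[n] = (1/8) Σ(k=0 to 7) X[k] · e^(2πikn/8)

Computing each x[n]:
x[0] = 2
x[1] = -1
x[2] = -1
x[3] = 1
x[4] = -1
x[5] = -2
x[6] = -1
x[7] = 1

x = [2, -1, -1, 1, -1, -2, -1, 1]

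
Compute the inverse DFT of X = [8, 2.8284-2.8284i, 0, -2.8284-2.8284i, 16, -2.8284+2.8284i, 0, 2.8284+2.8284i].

x[n] = (1/8) Σ(k=0 to 7) X[k] · e^(2πikn/8)

Computing each x[n]:
x[0] = 3
x[1] = 1
x[2] = 3
x[3] = -1
x[4] = 3
x[5] = -3
x[6] = 3
x[7] = -1

x = [3, 1, 3, -1, 3, -3, 3, -1]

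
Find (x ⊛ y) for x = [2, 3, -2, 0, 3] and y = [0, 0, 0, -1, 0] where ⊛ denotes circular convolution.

(x ⊛ y)[n] = Σ(m=0 to 4) x[m] · y[(n-m) mod 5]

Computing each output sample:
(x ⊛ y)[0] = 2
(x ⊛ y)[1] = 0
(x ⊛ y)[2] = -3
(x ⊛ y)[3] = -2
(x ⊛ y)[4] = -3

x ⊛ y = [2, 0, -3, -2, -3]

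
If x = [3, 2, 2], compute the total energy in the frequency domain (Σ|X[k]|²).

Parseval: Σ|x[n]|² = (1/N)Σ|X[k]|², so Σ|X[k]|² = N·Σ|x[n]|² = 3·17.0000

Σ|X[k]|² = N·Σ|x[n]|² = 3·17.0000 = 51.0000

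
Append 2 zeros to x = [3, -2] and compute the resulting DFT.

Original 2-point DFT: [1, 5]
Zero-padded 4-point DFT provides frequency interpolation.

DFT_4([x, 0, ...]) = [1, 3+2i, 5, 3-2i]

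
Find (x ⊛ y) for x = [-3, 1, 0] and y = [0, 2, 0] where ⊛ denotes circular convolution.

(x ⊛ y)[n] = Σ(m=0 to 2) x[m] · y[(n-m) mod 3]

Computing each output sample:
(x ⊛ y)[0] = 0
(x ⊛ y)[1] = -6
(x ⊛ y)[2] = 2

x ⊛ y = [0, -6, 2]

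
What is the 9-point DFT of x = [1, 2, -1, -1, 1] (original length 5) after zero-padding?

Original 5-point DFT: [2, 3.5451-0.9511i, -2.0451-0.5878i, -2.0451+0.5878i, 3.5451+0.9511i]
Zero-padded 9-point DFT provides frequency interpolation.

DFT_9([x, 0, ...]) = [2, 1.9187+0.2232i, 3.5530-1.8508i, -1.0000-3.4641i, -0.9718+0.5240i, -0.9718-0.5240i, -1.0000+3.4641i, 3.5530+1.8508i, 1.9187-0.2232i]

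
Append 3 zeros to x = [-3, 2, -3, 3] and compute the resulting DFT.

Original 4-point DFT: [-1, 1i, -11, -1i]
Zero-padded 7-point DFT provides frequency interpolation.

DFT_7([x, 0, ...]) = [-1, -3.7884+0.0595i, 1.1283-0.9060i, -7.3400-6.1380i, -7.3400+6.1380i, 1.1283+0.9060i, -3.7884-0.0595i]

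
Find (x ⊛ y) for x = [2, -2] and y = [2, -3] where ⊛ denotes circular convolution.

(x ⊛ y)[n] = Σ(m=0 to 1) x[m] · y[(n-m) mod 2]

Computing each output sample:
(x ⊛ y)[0] = 10
(x ⊛ y)[1] = -10

x ⊛ y = [10, -10]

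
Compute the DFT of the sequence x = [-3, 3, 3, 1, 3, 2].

X[k] = Σ(n=0 to 5) x[n] · ω_6^(nk)
where ω_6 = e^(-2πi/6)

Computing each X[k]:
X[0] = 9
X[1] = -4.5000-0.8660i
X[2] = -7.5000-0.8660i
X[3] = -3
X[4] = -7.5000+0.8660i
X[5] = -4.5000+0.8660i

X = [9, -4.5000-0.8660i, -7.5000-0.8660i, -3, -7.5000+0.8660i, -4.5000+0.8660i]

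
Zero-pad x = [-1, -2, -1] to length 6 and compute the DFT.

Original 3-point DFT: [-4, 0.5000+0.8660i, 0.5000-0.8660i]
Zero-padded 6-point DFT provides frequency interpolation.

DFT_6([x, 0, ...]) = [-4, -1.5000+2.5981i, 0.5000+0.8660i, 0, 0.5000-0.8660i, -1.5000-2.5981i]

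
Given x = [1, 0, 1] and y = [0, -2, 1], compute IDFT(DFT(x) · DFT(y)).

(x ⊛ y)[n] = Σ(m=0 to 2) x[m] · y[(n-m) mod 3]

Computing each output sample:
(x ⊛ y)[0] = -2
(x ⊛ y)[1] = -1
(x ⊛ y)[2] = 1

x ⊛ y = [-2, -1, 1]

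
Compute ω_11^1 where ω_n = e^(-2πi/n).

ω_11^1 = e^(-2πi·1/11)
= cos(-2π·1/11) + i·sin(-2π·1/11)
= cos(-2π/11) + i·sin(-2π/11)

ω_11^1 = cos(-2π/11) + i·sin(-2π/11) = 0.8413-0.5406i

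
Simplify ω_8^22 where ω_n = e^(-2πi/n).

Since ω_8^8 = 1, powers reduce modulo 8.
22 mod 8 = 6
So ω_8^22 = ω_8^6 = e^(-2πi·6/8)

ω_8^22 = ω_8^6 = 1i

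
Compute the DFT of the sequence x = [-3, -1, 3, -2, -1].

X[k] = Σ(n=0 to 4) x[n] · ω_5^(nk)
where ω_5 = e^(-2πi/5)

Computing each X[k]:
X[0] = -4
X[1] = -4.4271-2.9389i
X[2] = -1.0729+4.7553i
X[3] = -1.0729-4.7553i
X[4] = -4.4271+2.9389i

X = [-4, -4.4271-2.9389i, -1.0729+4.7553i, -1.0729-4.7553i, -4.4271+2.9389i]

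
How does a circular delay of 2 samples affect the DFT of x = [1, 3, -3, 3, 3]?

Time shift by 2: X_shifted[k] = ω_5^(2k) · X[k]
Shifted x = [3, 3, 1, 3, -3]

DFT(x[n-2]) = [7, -0.2361-4.5308i, 4.2361-5.4288i, 4.2361+5.4288i, -0.2361+4.5308i]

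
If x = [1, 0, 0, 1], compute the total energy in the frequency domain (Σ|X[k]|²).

Parseval: Σ|x[n]|² = (1/N)Σ|X[k]|², so Σ|X[k]|² = N·Σ|x[n]|² = 4·2.0000

Σ|X[k]|² = N·Σ|x[n]|² = 4·2.0000 = 8.0000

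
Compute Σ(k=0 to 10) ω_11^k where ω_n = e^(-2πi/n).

Sum of all nth roots of unity equals 0 for n > 1 (geometric series with r ≠ 1).

0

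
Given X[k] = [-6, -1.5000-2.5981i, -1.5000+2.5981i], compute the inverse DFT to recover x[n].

x[n] = (1/3) Σ(k=0 to 2) X[k] · e^(2πikn/3)

Computing each x[n]:
x[0] = -3
x[1] = 0
x[2] = -3

x = [-3, 0, -3]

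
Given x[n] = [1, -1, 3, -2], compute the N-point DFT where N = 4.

X[k] = Σ(n=0 to 3) x[n] · ω_4^(nk)
where ω_4 = e^(-2πi/4)

Computing each X[k]:
X[0] = 1
X[1] = -2-1i
X[2] = 7
X[3] = -2+1i

X = [1, -2-1i, 7, -2+1i]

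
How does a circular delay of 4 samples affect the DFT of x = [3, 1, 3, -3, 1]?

Time shift by 4: X_shifted[k] = ω_5^(4k) · X[k]
Shifted x = [1, 3, -3, 1, 3]

DFT(x[n-4]) = [5, 4.4721+2.3511i, -4.4721-3.8042i, -4.4721+3.8042i, 4.4721-2.3511i]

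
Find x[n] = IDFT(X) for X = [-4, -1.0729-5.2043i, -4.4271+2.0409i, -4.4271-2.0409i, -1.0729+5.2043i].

x[n] = (1/5) Σ(k=0 to 4) X[k] · e^(2πikn/5)

Computing each x[n]:
x[0] = -3
x[1] = 2
x[2] = 1
x[3] = -3
x[4] = -1

x = [-3, 2, 1, -3, -1]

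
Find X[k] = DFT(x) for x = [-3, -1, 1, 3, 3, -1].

X[k] = Σ(n=0 to 5) x[n] · ω_6^(nk)
where ω_6 = e^(-2πi/6)

Computing each X[k]:
X[0] = 2
X[1] = -9.0000+1.7321i
X[2] = -1.0000-1.7321i
X[3] = 0
X[4] = -1.0000+1.7321i
X[5] = -9.0000-1.7321i

X = [2, -9.0000+1.7321i, -1.0000-1.7321i, 0, -1.0000+1.7321i, -9.0000-1.7321i]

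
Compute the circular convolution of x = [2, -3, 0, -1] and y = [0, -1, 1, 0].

(x ⊛ y)[n] = Σ(m=0 to 3) x[m] · y[(n-m) mod 4]

Computing each output sample:
(x ⊛ y)[0] = 1
(x ⊛ y)[1] = -3
(x ⊛ y)[2] = 5
(x ⊛ y)[3] = -3

x ⊛ y = [1, -3, 5, -3]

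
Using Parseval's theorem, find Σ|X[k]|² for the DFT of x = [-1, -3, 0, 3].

Parseval: Σ|x[n]|² = (1/N)Σ|X[k]|², so Σ|X[k]|² = N·Σ|x[n]|² = 4·19.0000

Σ|X[k]|² = N·Σ|x[n]|² = 4·19.0000 = 76.0000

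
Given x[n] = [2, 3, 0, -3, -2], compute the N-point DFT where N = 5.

X[k] = Σ(n=0 to 4) x[n] · ω_5^(nk)
where ω_5 = e^(-2πi/5)

Computing each X[k]:
X[0] = 0
X[1] = 4.7361-6.5186i
X[2] = 0.2639-0.0858i
X[3] = 0.2639+0.0858i
X[4] = 4.7361+6.5186i

X = [0, 4.7361-6.5186i, 0.2639-0.0858i, 0.2639+0.0858i, 4.7361+6.5186i]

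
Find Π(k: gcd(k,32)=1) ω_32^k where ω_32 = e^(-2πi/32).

The primitive 32nd roots of unity are ω_32^k for k coprime to 32: k ∈ {1, 3, 5, 7, 9, 11, 13, 15, 17, 19, 21, 23, 25, 27, 29, 31}
Their product equals the constant term of the cyclotomic polynomial Φ_32(x) up to sign.
For n ≥ 3, the product of all primitive nth roots of unity is 1. (For n=1 it is 1; for n=2 it is -1.)

1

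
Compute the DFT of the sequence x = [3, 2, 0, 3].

X[k] = Σ(n=0 to 3) x[n] · ω_4^(nk)
where ω_4 = e^(-2πi/4)

Computing each X[k]:
X[0] = 8
X[1] = 3+1i
X[2] = -2
X[3] = 3-1i

X = [8, 3+1i, -2, 3-1i]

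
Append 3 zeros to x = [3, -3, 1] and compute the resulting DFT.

Original 3-point DFT: [1, 4.0000+3.4641i, 4.0000-3.4641i]
Zero-padded 6-point DFT provides frequency interpolation.

DFT_6([x, 0, ...]) = [1, 1.0000+1.7321i, 4.0000+3.4641i, 7, 4.0000-3.4641i, 1.0000-1.7321i]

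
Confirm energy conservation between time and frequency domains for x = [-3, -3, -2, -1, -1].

Time domain:
Σ|x[n]|² = |-3|² + |-3|² + |-2|² + |-1|² + |-1|² = 24.0000

Frequency domain:
(1/5)Σ|X[k]|² = (1/5)(|-10|² + |-1.8090+2.4899i|² + |-0.6910+0.2245i|² + |-0.6910-0.2245i|² + |-1.8090-2.4899i|²) = (1/5)·120.0000 = 24.0000

Both sides agree, confirming Parseval's theorem.

Σ|x[n]|² = (1/N)Σ|X[k]|² = 24.0000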